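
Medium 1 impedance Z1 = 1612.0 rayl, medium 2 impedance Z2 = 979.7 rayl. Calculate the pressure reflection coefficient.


Given values:
  Z1 = 1612.0 rayl, Z2 = 979.7 rayl
Formula: R = (Z2 - Z1) / (Z2 + Z1)
Numerator: Z2 - Z1 = 979.7 - 1612.0 = -632.3
Denominator: Z2 + Z1 = 979.7 + 1612.0 = 2591.7
R = -632.3 / 2591.7 = -0.244

-0.244


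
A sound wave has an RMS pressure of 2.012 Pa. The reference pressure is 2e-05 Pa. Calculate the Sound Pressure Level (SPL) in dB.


Given values:
  p = 2.012 Pa
  p_ref = 2e-05 Pa
Formula: SPL = 20 * log10(p / p_ref)
Compute ratio: p / p_ref = 2.012 / 2e-05 = 100600
Compute log10: log10(100600) = 5.002598
Multiply: SPL = 20 * 5.002598 = 100.05

100.05 dB


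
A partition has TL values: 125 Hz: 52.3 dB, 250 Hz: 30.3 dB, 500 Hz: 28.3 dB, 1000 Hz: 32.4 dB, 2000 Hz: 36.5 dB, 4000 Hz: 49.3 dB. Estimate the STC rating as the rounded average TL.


Given TL values at each frequency:
  125 Hz: 52.3 dB
  250 Hz: 30.3 dB
  500 Hz: 28.3 dB
  1000 Hz: 32.4 dB
  2000 Hz: 36.5 dB
  4000 Hz: 49.3 dB
Formula: STC ~ round(average of TL values)
Sum = 52.3 + 30.3 + 28.3 + 32.4 + 36.5 + 49.3 = 229.1
Average = 229.1 / 6 = 38.18
Rounded: 38

38


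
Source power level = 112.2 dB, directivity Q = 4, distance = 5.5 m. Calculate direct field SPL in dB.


Given values:
  Lw = 112.2 dB, Q = 4, r = 5.5 m
Formula: SPL = Lw + 10 * log10(Q / (4 * pi * r^2))
Compute 4 * pi * r^2 = 4 * pi * 5.5^2 = 380.1327
Compute Q / denom = 4 / 380.1327 = 0.01052264
Compute 10 * log10(0.01052264) = -19.7788
SPL = 112.2 + (-19.7788) = 92.42

92.42 dB


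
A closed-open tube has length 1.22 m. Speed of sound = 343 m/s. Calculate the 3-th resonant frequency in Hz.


Given values:
  Tube type: closed-open, L = 1.22 m, c = 343 m/s, n = 3
Formula: f_n = (2n - 1) * c / (4 * L)
Compute 2n - 1 = 2*3 - 1 = 5
Compute 4 * L = 4 * 1.22 = 4.88
f = 5 * 343 / 4.88
f = 351.43

351.43 Hz


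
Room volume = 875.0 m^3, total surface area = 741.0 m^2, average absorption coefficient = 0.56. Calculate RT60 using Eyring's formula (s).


Given values:
  V = 875.0 m^3, S = 741.0 m^2, alpha = 0.56
Formula: RT60 = 0.161 * V / (-S * ln(1 - alpha))
Compute ln(1 - 0.56) = ln(0.44) = -0.820981
Denominator: -741.0 * -0.820981 = 608.3469
Numerator: 0.161 * 875.0 = 140.875
RT60 = 140.875 / 608.3469 = 0.232

0.232 s


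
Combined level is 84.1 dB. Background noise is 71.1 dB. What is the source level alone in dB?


Given values:
  L_total = 84.1 dB, L_bg = 71.1 dB
Formula: L_source = 10 * log10(10^(L_total/10) - 10^(L_bg/10))
Convert to linear:
  10^(84.1/10) = 257039578.2769
  10^(71.1/10) = 12882495.5169
Difference: 257039578.2769 - 12882495.5169 = 244157082.76
L_source = 10 * log10(244157082.76) = 83.88

83.88 dB


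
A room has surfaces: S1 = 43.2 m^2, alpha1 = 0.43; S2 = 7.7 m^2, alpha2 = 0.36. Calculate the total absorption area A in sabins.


Given surfaces:
  Surface 1: 43.2 * 0.43 = 18.576
  Surface 2: 7.7 * 0.36 = 2.772
Formula: A = sum(Si * alpha_i)
A = 18.576 + 2.772
A = 21.35

21.35 sabins


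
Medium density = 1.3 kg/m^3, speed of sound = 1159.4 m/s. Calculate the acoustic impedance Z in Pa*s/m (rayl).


Given values:
  rho = 1.3 kg/m^3
  c = 1159.4 m/s
Formula: Z = rho * c
Z = 1.3 * 1159.4
Z = 1507.22

1507.22 rayl


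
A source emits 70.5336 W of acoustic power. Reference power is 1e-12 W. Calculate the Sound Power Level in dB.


Given values:
  W = 70.5336 W
  W_ref = 1e-12 W
Formula: SWL = 10 * log10(W / W_ref)
Compute ratio: W / W_ref = 70533600000000
Compute log10: log10(70533600000000) = 13.848396
Multiply: SWL = 10 * 13.848396 = 138.48

138.48 dB


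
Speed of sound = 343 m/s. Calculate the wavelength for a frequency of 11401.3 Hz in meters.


Given values:
  c = 343 m/s, f = 11401.3 Hz
Formula: lambda = c / f
lambda = 343 / 11401.3
lambda = 0.0301

0.0301 m


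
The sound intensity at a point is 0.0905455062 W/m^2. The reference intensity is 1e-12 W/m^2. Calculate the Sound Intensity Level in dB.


Given values:
  I = 0.0905455062 W/m^2
  I_ref = 1e-12 W/m^2
Formula: SIL = 10 * log10(I / I_ref)
Compute ratio: I / I_ref = 90545506200
Compute log10: log10(90545506200) = 10.956867
Multiply: SIL = 10 * 10.956867 = 109.57

109.57 dB


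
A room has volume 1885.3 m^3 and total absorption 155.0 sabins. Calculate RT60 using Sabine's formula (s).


Given values:
  V = 1885.3 m^3
  A = 155.0 sabins
Formula: RT60 = 0.161 * V / A
Numerator: 0.161 * 1885.3 = 303.5333
RT60 = 303.5333 / 155.0 = 1.958

1.958 s


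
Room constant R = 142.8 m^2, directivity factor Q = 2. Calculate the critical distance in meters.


Given values:
  R = 142.8 m^2, Q = 2
Formula: d_c = 0.141 * sqrt(Q * R)
Compute Q * R = 2 * 142.8 = 285.6
Compute sqrt(285.6) = 16.8997
d_c = 0.141 * 16.8997 = 2.383

2.383 m


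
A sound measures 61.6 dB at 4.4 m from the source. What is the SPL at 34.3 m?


Given values:
  SPL1 = 61.6 dB, r1 = 4.4 m, r2 = 34.3 m
Formula: SPL2 = SPL1 - 20 * log10(r2 / r1)
Compute ratio: r2 / r1 = 34.3 / 4.4 = 7.7955
Compute log10: log10(7.7955) = 0.891844
Compute drop: 20 * 0.891844 = 17.8369
SPL2 = 61.6 - 17.8369 = 43.76

43.76 dB


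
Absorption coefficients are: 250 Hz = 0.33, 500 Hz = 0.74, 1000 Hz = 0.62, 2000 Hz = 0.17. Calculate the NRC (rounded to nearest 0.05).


Given values:
  a_250 = 0.33, a_500 = 0.74
  a_1000 = 0.62, a_2000 = 0.17
Formula: NRC = (a250 + a500 + a1000 + a2000) / 4
Sum = 0.33 + 0.74 + 0.62 + 0.17 = 1.86
NRC = 1.86 / 4 = 0.465
Rounded to nearest 0.05: 0.45

0.45


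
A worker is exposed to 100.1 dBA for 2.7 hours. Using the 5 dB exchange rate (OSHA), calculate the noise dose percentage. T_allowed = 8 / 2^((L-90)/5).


Given values:
  L = 100.1 dBA, T = 2.7 hours
Formula: T_allowed = 8 / 2^((L - 90) / 5)
Compute exponent: (100.1 - 90) / 5 = 2.02
Compute 2^(2.02) = 4.055838
T_allowed = 8 / 4.055838 = 1.972465 hours
Dose = (T / T_allowed) * 100
Dose = (2.7 / 1.972465) * 100 = 136.88

136.88 %


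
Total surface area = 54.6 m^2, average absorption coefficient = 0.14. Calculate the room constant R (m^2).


Given values:
  S = 54.6 m^2, alpha = 0.14
Formula: R = S * alpha / (1 - alpha)
Numerator: 54.6 * 0.14 = 7.644
Denominator: 1 - 0.14 = 0.86
R = 7.644 / 0.86 = 8.89

8.89 m^2


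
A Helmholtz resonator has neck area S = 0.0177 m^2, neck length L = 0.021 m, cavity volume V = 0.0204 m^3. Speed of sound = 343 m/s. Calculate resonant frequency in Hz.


Given values:
  S = 0.0177 m^2, L = 0.021 m, V = 0.0204 m^3, c = 343 m/s
Formula: f = (c / (2*pi)) * sqrt(S / (V * L))
Compute V * L = 0.0204 * 0.021 = 0.0004284
Compute S / (V * L) = 0.0177 / 0.0004284 = 41.3165
Compute sqrt(41.3165) = 6.427791
Compute c / (2*pi) = 343 / 6.283185 = 54.590148
f = 54.590148 * 6.427791 = 350.89

350.89 Hz


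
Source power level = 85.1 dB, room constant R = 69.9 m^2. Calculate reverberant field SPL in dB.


Given values:
  Lw = 85.1 dB, R = 69.9 m^2
Formula: SPL = Lw + 10 * log10(4 / R)
Compute 4 / R = 4 / 69.9 = 0.057225
Compute 10 * log10(0.057225) = -12.4241
SPL = 85.1 + (-12.4241) = 72.68

72.68 dB


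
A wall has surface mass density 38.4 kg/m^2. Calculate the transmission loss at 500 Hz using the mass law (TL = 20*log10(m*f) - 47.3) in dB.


Given values:
  m = 38.4 kg/m^2, f = 500 Hz
Formula: TL = 20 * log10(m * f) - 47.3
Compute m * f = 38.4 * 500 = 19200.0
Compute log10(19200.0) = 4.283301
Compute 20 * 4.283301 = 85.666
TL = 85.666 - 47.3 = 38.37

38.37 dB


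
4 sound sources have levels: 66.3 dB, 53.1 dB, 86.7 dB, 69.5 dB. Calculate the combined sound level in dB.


Formula: L_total = 10 * log10( sum(10^(Li/10)) )
  Source 1: 10^(66.3/10) = 4265795.188
  Source 2: 10^(53.1/10) = 204173.7945
  Source 3: 10^(86.7/10) = 467735141.2872
  Source 4: 10^(69.5/10) = 8912509.3813
Sum of linear values = 481117619.651
L_total = 10 * log10(481117619.651) = 86.82

86.82 dB


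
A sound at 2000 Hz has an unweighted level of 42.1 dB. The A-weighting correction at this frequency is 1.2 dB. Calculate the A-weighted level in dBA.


Given values:
  SPL = 42.1 dB
  A-weighting at 2000 Hz = 1.2 dB
Formula: L_A = SPL + A_weight
L_A = 42.1 + (1.2)
L_A = 43.3

43.3 dBA


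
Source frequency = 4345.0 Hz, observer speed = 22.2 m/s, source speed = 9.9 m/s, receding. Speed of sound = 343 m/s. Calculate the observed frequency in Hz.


Given values:
  f_s = 4345.0 Hz, v_o = 22.2 m/s, v_s = 9.9 m/s
  Direction: receding
Formula: f_o = f_s * (c - v_o) / (c + v_s)
Numerator: c - v_o = 343 - 22.2 = 320.8
Denominator: c + v_s = 343 + 9.9 = 352.9
f_o = 4345.0 * 320.8 / 352.9 = 3949.78

3949.78 Hz


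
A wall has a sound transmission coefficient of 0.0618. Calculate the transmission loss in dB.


Given values:
  tau = 0.0618
Formula: TL = 10 * log10(1 / tau)
Compute 1 / tau = 1 / 0.0618 = 16.1812
Compute log10(16.1812) = 1.209011
TL = 10 * 1.209011 = 12.09

12.09 dB


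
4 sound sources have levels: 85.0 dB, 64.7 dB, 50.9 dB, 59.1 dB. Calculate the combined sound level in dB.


Formula: L_total = 10 * log10( sum(10^(Li/10)) )
  Source 1: 10^(85.0/10) = 316227766.0168
  Source 2: 10^(64.7/10) = 2951209.2267
  Source 3: 10^(50.9/10) = 123026.8771
  Source 4: 10^(59.1/10) = 812830.5162
Sum of linear values = 320114832.6368
L_total = 10 * log10(320114832.6368) = 85.05

85.05 dB


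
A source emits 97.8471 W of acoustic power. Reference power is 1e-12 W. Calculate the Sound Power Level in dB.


Given values:
  W = 97.8471 W
  W_ref = 1e-12 W
Formula: SWL = 10 * log10(W / W_ref)
Compute ratio: W / W_ref = 97847100000000
Compute log10: log10(97847100000000) = 13.990548
Multiply: SWL = 10 * 13.990548 = 139.91

139.91 dB


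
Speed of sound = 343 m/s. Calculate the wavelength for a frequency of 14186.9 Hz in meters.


Given values:
  c = 343 m/s, f = 14186.9 Hz
Formula: lambda = c / f
lambda = 343 / 14186.9
lambda = 0.0242

0.0242 m


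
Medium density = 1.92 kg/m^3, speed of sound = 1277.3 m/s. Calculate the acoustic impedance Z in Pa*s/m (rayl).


Given values:
  rho = 1.92 kg/m^3
  c = 1277.3 m/s
Formula: Z = rho * c
Z = 1.92 * 1277.3
Z = 2452.42

2452.42 rayl


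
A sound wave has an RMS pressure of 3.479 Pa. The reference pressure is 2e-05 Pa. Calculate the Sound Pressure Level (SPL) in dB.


Given values:
  p = 3.479 Pa
  p_ref = 2e-05 Pa
Formula: SPL = 20 * log10(p / p_ref)
Compute ratio: p / p_ref = 3.479 / 2e-05 = 173950
Compute log10: log10(173950) = 5.240424
Multiply: SPL = 20 * 5.240424 = 104.81

104.81 dB


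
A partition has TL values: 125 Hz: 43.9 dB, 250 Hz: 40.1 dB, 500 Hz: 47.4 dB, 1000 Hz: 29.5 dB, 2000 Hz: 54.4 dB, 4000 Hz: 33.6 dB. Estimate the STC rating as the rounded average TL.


Given TL values at each frequency:
  125 Hz: 43.9 dB
  250 Hz: 40.1 dB
  500 Hz: 47.4 dB
  1000 Hz: 29.5 dB
  2000 Hz: 54.4 dB
  4000 Hz: 33.6 dB
Formula: STC ~ round(average of TL values)
Sum = 43.9 + 40.1 + 47.4 + 29.5 + 54.4 + 33.6 = 248.9
Average = 248.9 / 6 = 41.48
Rounded: 41

41


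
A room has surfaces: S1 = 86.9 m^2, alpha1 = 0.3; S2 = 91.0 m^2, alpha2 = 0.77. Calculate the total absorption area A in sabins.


Given surfaces:
  Surface 1: 86.9 * 0.3 = 26.07
  Surface 2: 91.0 * 0.77 = 70.07
Formula: A = sum(Si * alpha_i)
A = 26.07 + 70.07
A = 96.14

96.14 sabins


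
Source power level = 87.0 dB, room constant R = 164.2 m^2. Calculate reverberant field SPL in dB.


Given values:
  Lw = 87.0 dB, R = 164.2 m^2
Formula: SPL = Lw + 10 * log10(4 / R)
Compute 4 / R = 4 / 164.2 = 0.024361
Compute 10 * log10(0.024361) = -16.133
SPL = 87.0 + (-16.133) = 70.87

70.87 dB


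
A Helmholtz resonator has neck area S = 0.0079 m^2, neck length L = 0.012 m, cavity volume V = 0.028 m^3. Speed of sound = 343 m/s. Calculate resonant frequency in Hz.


Given values:
  S = 0.0079 m^2, L = 0.012 m, V = 0.028 m^3, c = 343 m/s
Formula: f = (c / (2*pi)) * sqrt(S / (V * L))
Compute V * L = 0.028 * 0.012 = 0.000336
Compute S / (V * L) = 0.0079 / 0.000336 = 23.5119
Compute sqrt(23.5119) = 4.848907
Compute c / (2*pi) = 343 / 6.283185 = 54.590148
f = 54.590148 * 4.848907 = 264.7

264.7 Hz


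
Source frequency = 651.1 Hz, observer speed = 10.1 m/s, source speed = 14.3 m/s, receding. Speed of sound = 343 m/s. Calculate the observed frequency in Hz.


Given values:
  f_s = 651.1 Hz, v_o = 10.1 m/s, v_s = 14.3 m/s
  Direction: receding
Formula: f_o = f_s * (c - v_o) / (c + v_s)
Numerator: c - v_o = 343 - 10.1 = 332.9
Denominator: c + v_s = 343 + 14.3 = 357.3
f_o = 651.1 * 332.9 / 357.3 = 606.64

606.64 Hz


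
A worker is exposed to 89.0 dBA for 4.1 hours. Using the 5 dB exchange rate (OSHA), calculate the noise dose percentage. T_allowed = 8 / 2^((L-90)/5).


Given values:
  L = 89.0 dBA, T = 4.1 hours
Formula: T_allowed = 8 / 2^((L - 90) / 5)
Compute exponent: (89.0 - 90) / 5 = -0.2
Compute 2^(-0.2) = 0.870551
T_allowed = 8 / 0.870551 = 9.189582 hours
Dose = (T / T_allowed) * 100
Dose = (4.1 / 9.189582) * 100 = 44.62

44.62 %


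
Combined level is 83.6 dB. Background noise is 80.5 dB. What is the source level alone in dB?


Given values:
  L_total = 83.6 dB, L_bg = 80.5 dB
Formula: L_source = 10 * log10(10^(L_total/10) - 10^(L_bg/10))
Convert to linear:
  10^(83.6/10) = 229086765.2768
  10^(80.5/10) = 112201845.4302
Difference: 229086765.2768 - 112201845.4302 = 116884919.8466
L_source = 10 * log10(116884919.8466) = 80.68

80.68 dB


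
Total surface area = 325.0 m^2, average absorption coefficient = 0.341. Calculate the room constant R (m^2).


Given values:
  S = 325.0 m^2, alpha = 0.341
Formula: R = S * alpha / (1 - alpha)
Numerator: 325.0 * 0.341 = 110.825
Denominator: 1 - 0.341 = 0.659
R = 110.825 / 0.659 = 168.17

168.17 m^2


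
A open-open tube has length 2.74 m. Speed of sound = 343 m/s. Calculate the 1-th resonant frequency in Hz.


Given values:
  Tube type: open-open, L = 2.74 m, c = 343 m/s, n = 1
Formula: f_n = n * c / (2 * L)
Compute 2 * L = 2 * 2.74 = 5.48
f = 1 * 343 / 5.48
f = 62.59

62.59 Hz


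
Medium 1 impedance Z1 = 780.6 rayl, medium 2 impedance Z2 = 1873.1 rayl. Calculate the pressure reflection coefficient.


Given values:
  Z1 = 780.6 rayl, Z2 = 1873.1 rayl
Formula: R = (Z2 - Z1) / (Z2 + Z1)
Numerator: Z2 - Z1 = 1873.1 - 780.6 = 1092.5
Denominator: Z2 + Z1 = 1873.1 + 780.6 = 2653.7
R = 1092.5 / 2653.7 = 0.4117

0.4117


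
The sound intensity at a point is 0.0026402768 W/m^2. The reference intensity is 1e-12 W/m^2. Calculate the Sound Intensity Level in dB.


Given values:
  I = 0.0026402768 W/m^2
  I_ref = 1e-12 W/m^2
Formula: SIL = 10 * log10(I / I_ref)
Compute ratio: I / I_ref = 2640276800
Compute log10: log10(2640276800) = 9.421649
Multiply: SIL = 10 * 9.421649 = 94.22

94.22 dB


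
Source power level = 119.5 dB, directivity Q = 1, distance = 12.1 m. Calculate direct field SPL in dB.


Given values:
  Lw = 119.5 dB, Q = 1, r = 12.1 m
Formula: SPL = Lw + 10 * log10(Q / (4 * pi * r^2))
Compute 4 * pi * r^2 = 4 * pi * 12.1^2 = 1839.8423
Compute Q / denom = 1 / 1839.8423 = 0.00054352
Compute 10 * log10(0.00054352) = -32.6478
SPL = 119.5 + (-32.6478) = 86.85

86.85 dB


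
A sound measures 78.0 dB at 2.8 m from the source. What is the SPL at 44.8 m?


Given values:
  SPL1 = 78.0 dB, r1 = 2.8 m, r2 = 44.8 m
Formula: SPL2 = SPL1 - 20 * log10(r2 / r1)
Compute ratio: r2 / r1 = 44.8 / 2.8 = 16.0
Compute log10: log10(16.0) = 1.20412
Compute drop: 20 * 1.20412 = 24.0824
SPL2 = 78.0 - 24.0824 = 53.92

53.92 dB


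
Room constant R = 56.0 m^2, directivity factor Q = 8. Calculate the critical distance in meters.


Given values:
  R = 56.0 m^2, Q = 8
Formula: d_c = 0.141 * sqrt(Q * R)
Compute Q * R = 8 * 56.0 = 448.0
Compute sqrt(448.0) = 21.166
d_c = 0.141 * 21.166 = 2.984

2.984 m


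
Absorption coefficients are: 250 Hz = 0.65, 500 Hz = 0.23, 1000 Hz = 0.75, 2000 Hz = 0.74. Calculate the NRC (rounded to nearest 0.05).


Given values:
  a_250 = 0.65, a_500 = 0.23
  a_1000 = 0.75, a_2000 = 0.74
Formula: NRC = (a250 + a500 + a1000 + a2000) / 4
Sum = 0.65 + 0.23 + 0.75 + 0.74 = 2.37
NRC = 2.37 / 4 = 0.5925
Rounded to nearest 0.05: 0.6

0.6


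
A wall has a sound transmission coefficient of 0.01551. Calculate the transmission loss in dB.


Given values:
  tau = 0.01551
Formula: TL = 10 * log10(1 / tau)
Compute 1 / tau = 1 / 0.01551 = 64.4745
Compute log10(64.4745) = 1.809388
TL = 10 * 1.809388 = 18.09

18.09 dB


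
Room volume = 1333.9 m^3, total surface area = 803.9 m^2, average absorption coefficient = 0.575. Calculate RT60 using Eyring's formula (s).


Given values:
  V = 1333.9 m^3, S = 803.9 m^2, alpha = 0.575
Formula: RT60 = 0.161 * V / (-S * ln(1 - alpha))
Compute ln(1 - 0.575) = ln(0.425) = -0.855666
Denominator: -803.9 * -0.855666 = 687.8699
Numerator: 0.161 * 1333.9 = 214.7579
RT60 = 214.7579 / 687.8699 = 0.312

0.312 s


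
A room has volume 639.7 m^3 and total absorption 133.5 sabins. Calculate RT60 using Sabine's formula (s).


Given values:
  V = 639.7 m^3
  A = 133.5 sabins
Formula: RT60 = 0.161 * V / A
Numerator: 0.161 * 639.7 = 102.9917
RT60 = 102.9917 / 133.5 = 0.771

0.771 s


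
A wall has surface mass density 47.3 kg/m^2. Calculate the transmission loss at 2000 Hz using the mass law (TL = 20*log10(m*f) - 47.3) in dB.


Given values:
  m = 47.3 kg/m^2, f = 2000 Hz
Formula: TL = 20 * log10(m * f) - 47.3
Compute m * f = 47.3 * 2000 = 94600.0
Compute log10(94600.0) = 4.975891
Compute 20 * 4.975891 = 99.5178
TL = 99.5178 - 47.3 = 52.22

52.22 dB


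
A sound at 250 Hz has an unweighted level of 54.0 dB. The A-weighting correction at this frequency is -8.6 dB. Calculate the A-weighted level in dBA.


Given values:
  SPL = 54.0 dB
  A-weighting at 250 Hz = -8.6 dB
Formula: L_A = SPL + A_weight
L_A = 54.0 + (-8.6)
L_A = 45.4

45.4 dBA


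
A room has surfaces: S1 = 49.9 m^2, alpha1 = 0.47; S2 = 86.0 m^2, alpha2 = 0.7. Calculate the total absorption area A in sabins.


Given surfaces:
  Surface 1: 49.9 * 0.47 = 23.453
  Surface 2: 86.0 * 0.7 = 60.2
Formula: A = sum(Si * alpha_i)
A = 23.453 + 60.2
A = 83.65

83.65 sabins


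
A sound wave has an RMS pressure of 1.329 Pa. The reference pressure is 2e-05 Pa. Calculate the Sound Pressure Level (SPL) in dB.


Given values:
  p = 1.329 Pa
  p_ref = 2e-05 Pa
Formula: SPL = 20 * log10(p / p_ref)
Compute ratio: p / p_ref = 1.329 / 2e-05 = 66450
Compute log10: log10(66450) = 4.822495
Multiply: SPL = 20 * 4.822495 = 96.45

96.45 dB


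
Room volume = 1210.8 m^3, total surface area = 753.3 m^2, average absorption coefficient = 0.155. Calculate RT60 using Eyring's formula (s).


Given values:
  V = 1210.8 m^3, S = 753.3 m^2, alpha = 0.155
Formula: RT60 = 0.161 * V / (-S * ln(1 - alpha))
Compute ln(1 - 0.155) = ln(0.845) = -0.168419
Denominator: -753.3 * -0.168419 = 126.87
Numerator: 0.161 * 1210.8 = 194.9388
RT60 = 194.9388 / 126.87 = 1.537

1.537 s


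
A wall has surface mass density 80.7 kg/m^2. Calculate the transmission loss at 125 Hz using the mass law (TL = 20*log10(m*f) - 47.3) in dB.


Given values:
  m = 80.7 kg/m^2, f = 125 Hz
Formula: TL = 20 * log10(m * f) - 47.3
Compute m * f = 80.7 * 125 = 10087.5
Compute log10(10087.5) = 4.003784
Compute 20 * 4.003784 = 80.0757
TL = 80.0757 - 47.3 = 32.78

32.78 dB


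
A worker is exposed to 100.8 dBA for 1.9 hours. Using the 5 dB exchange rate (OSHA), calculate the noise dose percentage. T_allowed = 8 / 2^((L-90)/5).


Given values:
  L = 100.8 dBA, T = 1.9 hours
Formula: T_allowed = 8 / 2^((L - 90) / 5)
Compute exponent: (100.8 - 90) / 5 = 2.16
Compute 2^(2.16) = 4.469149
T_allowed = 8 / 4.469149 = 1.79005 hours
Dose = (T / T_allowed) * 100
Dose = (1.9 / 1.79005) * 100 = 106.14

106.14 %


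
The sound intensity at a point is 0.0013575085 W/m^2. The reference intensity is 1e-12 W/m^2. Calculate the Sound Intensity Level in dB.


Given values:
  I = 0.0013575085 W/m^2
  I_ref = 1e-12 W/m^2
Formula: SIL = 10 * log10(I / I_ref)
Compute ratio: I / I_ref = 1357508500
Compute log10: log10(1357508500) = 9.132743
Multiply: SIL = 10 * 9.132743 = 91.33

91.33 dB


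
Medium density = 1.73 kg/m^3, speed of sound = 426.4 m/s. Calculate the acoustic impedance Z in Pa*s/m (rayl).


Given values:
  rho = 1.73 kg/m^3
  c = 426.4 m/s
Formula: Z = rho * c
Z = 1.73 * 426.4
Z = 737.67

737.67 rayl


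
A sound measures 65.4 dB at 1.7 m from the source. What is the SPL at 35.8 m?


Given values:
  SPL1 = 65.4 dB, r1 = 1.7 m, r2 = 35.8 m
Formula: SPL2 = SPL1 - 20 * log10(r2 / r1)
Compute ratio: r2 / r1 = 35.8 / 1.7 = 21.0588
Compute log10: log10(21.0588) = 1.323434
Compute drop: 20 * 1.323434 = 26.4687
SPL2 = 65.4 - 26.4687 = 38.93

38.93 dB


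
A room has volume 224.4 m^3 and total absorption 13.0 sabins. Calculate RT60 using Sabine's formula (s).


Given values:
  V = 224.4 m^3
  A = 13.0 sabins
Formula: RT60 = 0.161 * V / A
Numerator: 0.161 * 224.4 = 36.1284
RT60 = 36.1284 / 13.0 = 2.779

2.779 s


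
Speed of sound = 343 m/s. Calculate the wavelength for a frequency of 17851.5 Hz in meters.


Given values:
  c = 343 m/s, f = 17851.5 Hz
Formula: lambda = c / f
lambda = 343 / 17851.5
lambda = 0.0192

0.0192 m


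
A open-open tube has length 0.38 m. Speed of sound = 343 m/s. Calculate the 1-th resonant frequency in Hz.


Given values:
  Tube type: open-open, L = 0.38 m, c = 343 m/s, n = 1
Formula: f_n = n * c / (2 * L)
Compute 2 * L = 2 * 0.38 = 0.76
f = 1 * 343 / 0.76
f = 451.32

451.32 Hz


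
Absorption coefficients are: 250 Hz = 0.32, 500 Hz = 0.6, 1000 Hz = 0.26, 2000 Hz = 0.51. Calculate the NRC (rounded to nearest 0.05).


Given values:
  a_250 = 0.32, a_500 = 0.6
  a_1000 = 0.26, a_2000 = 0.51
Formula: NRC = (a250 + a500 + a1000 + a2000) / 4
Sum = 0.32 + 0.6 + 0.26 + 0.51 = 1.69
NRC = 1.69 / 4 = 0.4225
Rounded to nearest 0.05: 0.4

0.4


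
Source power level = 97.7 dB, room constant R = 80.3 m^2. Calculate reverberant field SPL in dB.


Given values:
  Lw = 97.7 dB, R = 80.3 m^2
Formula: SPL = Lw + 10 * log10(4 / R)
Compute 4 / R = 4 / 80.3 = 0.049813
Compute 10 * log10(0.049813) = -13.0266
SPL = 97.7 + (-13.0266) = 84.67

84.67 dB


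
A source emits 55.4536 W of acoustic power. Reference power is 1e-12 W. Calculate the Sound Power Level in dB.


Given values:
  W = 55.4536 W
  W_ref = 1e-12 W
Formula: SWL = 10 * log10(W / W_ref)
Compute ratio: W / W_ref = 55453600000000
Compute log10: log10(55453600000000) = 13.74393
Multiply: SWL = 10 * 13.74393 = 137.44

137.44 dB


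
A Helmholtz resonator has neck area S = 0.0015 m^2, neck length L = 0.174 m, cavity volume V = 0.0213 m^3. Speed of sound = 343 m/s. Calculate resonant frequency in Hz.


Given values:
  S = 0.0015 m^2, L = 0.174 m, V = 0.0213 m^3, c = 343 m/s
Formula: f = (c / (2*pi)) * sqrt(S / (V * L))
Compute V * L = 0.0213 * 0.174 = 0.0037062
Compute S / (V * L) = 0.0015 / 0.0037062 = 0.4047
Compute sqrt(0.4047) = 0.63616
Compute c / (2*pi) = 343 / 6.283185 = 54.590148
f = 54.590148 * 0.63616 = 34.73

34.73 Hz


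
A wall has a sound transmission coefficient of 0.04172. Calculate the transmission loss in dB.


Given values:
  tau = 0.04172
Formula: TL = 10 * log10(1 / tau)
Compute 1 / tau = 1 / 0.04172 = 23.9693
Compute log10(23.9693) = 1.379655
TL = 10 * 1.379655 = 13.8

13.8 dB


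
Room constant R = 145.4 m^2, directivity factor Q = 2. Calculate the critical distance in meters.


Given values:
  R = 145.4 m^2, Q = 2
Formula: d_c = 0.141 * sqrt(Q * R)
Compute Q * R = 2 * 145.4 = 290.8
Compute sqrt(290.8) = 17.0529
d_c = 0.141 * 17.0529 = 2.404

2.404 m


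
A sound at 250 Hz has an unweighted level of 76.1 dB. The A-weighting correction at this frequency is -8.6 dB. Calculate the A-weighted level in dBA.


Given values:
  SPL = 76.1 dB
  A-weighting at 250 Hz = -8.6 dB
Formula: L_A = SPL + A_weight
L_A = 76.1 + (-8.6)
L_A = 67.5

67.5 dBA


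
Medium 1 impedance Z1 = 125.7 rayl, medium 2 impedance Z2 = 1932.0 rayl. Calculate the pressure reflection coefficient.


Given values:
  Z1 = 125.7 rayl, Z2 = 1932.0 rayl
Formula: R = (Z2 - Z1) / (Z2 + Z1)
Numerator: Z2 - Z1 = 1932.0 - 125.7 = 1806.3
Denominator: Z2 + Z1 = 1932.0 + 125.7 = 2057.7
R = 1806.3 / 2057.7 = 0.8778

0.8778


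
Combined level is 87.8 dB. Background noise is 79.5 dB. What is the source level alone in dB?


Given values:
  L_total = 87.8 dB, L_bg = 79.5 dB
Formula: L_source = 10 * log10(10^(L_total/10) - 10^(L_bg/10))
Convert to linear:
  10^(87.8/10) = 602559586.0744
  10^(79.5/10) = 89125093.8134
Difference: 602559586.0744 - 89125093.8134 = 513434492.261
L_source = 10 * log10(513434492.261) = 87.1

87.1 dB


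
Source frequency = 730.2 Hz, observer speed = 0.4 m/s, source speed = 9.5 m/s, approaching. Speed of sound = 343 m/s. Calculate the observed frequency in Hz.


Given values:
  f_s = 730.2 Hz, v_o = 0.4 m/s, v_s = 9.5 m/s
  Direction: approaching
Formula: f_o = f_s * (c + v_o) / (c - v_s)
Numerator: c + v_o = 343 + 0.4 = 343.4
Denominator: c - v_s = 343 - 9.5 = 333.5
f_o = 730.2 * 343.4 / 333.5 = 751.88

751.88 Hz


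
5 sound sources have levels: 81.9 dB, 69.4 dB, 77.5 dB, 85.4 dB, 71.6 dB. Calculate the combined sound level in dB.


Formula: L_total = 10 * log10( sum(10^(Li/10)) )
  Source 1: 10^(81.9/10) = 154881661.8912
  Source 2: 10^(69.4/10) = 8709635.8996
  Source 3: 10^(77.5/10) = 56234132.519
  Source 4: 10^(85.4/10) = 346736850.4525
  Source 5: 10^(71.6/10) = 14454397.7075
Sum of linear values = 581016678.4698
L_total = 10 * log10(581016678.4698) = 87.64

87.64 dB


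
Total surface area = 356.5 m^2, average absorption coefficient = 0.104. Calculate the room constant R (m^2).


Given values:
  S = 356.5 m^2, alpha = 0.104
Formula: R = S * alpha / (1 - alpha)
Numerator: 356.5 * 0.104 = 37.076
Denominator: 1 - 0.104 = 0.896
R = 37.076 / 0.896 = 41.38

41.38 m^2


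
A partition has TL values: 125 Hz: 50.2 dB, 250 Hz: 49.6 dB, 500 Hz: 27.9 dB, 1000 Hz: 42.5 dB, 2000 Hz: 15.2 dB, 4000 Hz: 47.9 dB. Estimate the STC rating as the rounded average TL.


Given TL values at each frequency:
  125 Hz: 50.2 dB
  250 Hz: 49.6 dB
  500 Hz: 27.9 dB
  1000 Hz: 42.5 dB
  2000 Hz: 15.2 dB
  4000 Hz: 47.9 dB
Formula: STC ~ round(average of TL values)
Sum = 50.2 + 49.6 + 27.9 + 42.5 + 15.2 + 47.9 = 233.3
Average = 233.3 / 6 = 38.88
Rounded: 39

39


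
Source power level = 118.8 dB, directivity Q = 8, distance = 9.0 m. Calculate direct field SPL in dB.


Given values:
  Lw = 118.8 dB, Q = 8, r = 9.0 m
Formula: SPL = Lw + 10 * log10(Q / (4 * pi * r^2))
Compute 4 * pi * r^2 = 4 * pi * 9.0^2 = 1017.876
Compute Q / denom = 8 / 1017.876 = 0.0078595
Compute 10 * log10(0.0078595) = -21.0461
SPL = 118.8 + (-21.0461) = 97.75

97.75 dB


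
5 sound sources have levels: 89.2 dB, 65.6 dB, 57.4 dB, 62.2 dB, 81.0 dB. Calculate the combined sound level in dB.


Formula: L_total = 10 * log10( sum(10^(Li/10)) )
  Source 1: 10^(89.2/10) = 831763771.1027
  Source 2: 10^(65.6/10) = 3630780.5477
  Source 3: 10^(57.4/10) = 549540.8739
  Source 4: 10^(62.2/10) = 1659586.9074
  Source 5: 10^(81.0/10) = 125892541.1794
Sum of linear values = 963496220.6111
L_total = 10 * log10(963496220.6111) = 89.84

89.84 dB


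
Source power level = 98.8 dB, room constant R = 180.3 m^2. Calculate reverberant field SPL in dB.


Given values:
  Lw = 98.8 dB, R = 180.3 m^2
Formula: SPL = Lw + 10 * log10(4 / R)
Compute 4 / R = 4 / 180.3 = 0.022185
Compute 10 * log10(0.022185) = -16.5394
SPL = 98.8 + (-16.5394) = 82.26

82.26 dB


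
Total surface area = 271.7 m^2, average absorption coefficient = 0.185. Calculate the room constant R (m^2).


Given values:
  S = 271.7 m^2, alpha = 0.185
Formula: R = S * alpha / (1 - alpha)
Numerator: 271.7 * 0.185 = 50.2645
Denominator: 1 - 0.185 = 0.815
R = 50.2645 / 0.815 = 61.67

61.67 m^2


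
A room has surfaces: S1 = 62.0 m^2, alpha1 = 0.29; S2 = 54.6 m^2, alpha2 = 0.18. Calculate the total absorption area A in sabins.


Given surfaces:
  Surface 1: 62.0 * 0.29 = 17.98
  Surface 2: 54.6 * 0.18 = 9.828
Formula: A = sum(Si * alpha_i)
A = 17.98 + 9.828
A = 27.81

27.81 sabins


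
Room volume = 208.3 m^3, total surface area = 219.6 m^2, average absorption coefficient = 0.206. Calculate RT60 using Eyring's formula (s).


Given values:
  V = 208.3 m^3, S = 219.6 m^2, alpha = 0.206
Formula: RT60 = 0.161 * V / (-S * ln(1 - alpha))
Compute ln(1 - 0.206) = ln(0.794) = -0.230672
Denominator: -219.6 * -0.230672 = 50.6556
Numerator: 0.161 * 208.3 = 33.5363
RT60 = 33.5363 / 50.6556 = 0.662

0.662 s


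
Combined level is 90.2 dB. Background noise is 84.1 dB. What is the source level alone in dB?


Given values:
  L_total = 90.2 dB, L_bg = 84.1 dB
Formula: L_source = 10 * log10(10^(L_total/10) - 10^(L_bg/10))
Convert to linear:
  10^(90.2/10) = 1047128548.0509
  10^(84.1/10) = 257039578.2769
Difference: 1047128548.0509 - 257039578.2769 = 790088969.774
L_source = 10 * log10(790088969.774) = 88.98

88.98 dB


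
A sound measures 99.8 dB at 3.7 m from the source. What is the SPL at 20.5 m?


Given values:
  SPL1 = 99.8 dB, r1 = 3.7 m, r2 = 20.5 m
Formula: SPL2 = SPL1 - 20 * log10(r2 / r1)
Compute ratio: r2 / r1 = 20.5 / 3.7 = 5.5405
Compute log10: log10(5.5405) = 0.743549
Compute drop: 20 * 0.743549 = 14.871
SPL2 = 99.8 - 14.871 = 84.93

84.93 dB


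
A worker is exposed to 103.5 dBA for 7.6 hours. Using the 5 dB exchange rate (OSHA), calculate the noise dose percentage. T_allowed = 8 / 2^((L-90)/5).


Given values:
  L = 103.5 dBA, T = 7.6 hours
Formula: T_allowed = 8 / 2^((L - 90) / 5)
Compute exponent: (103.5 - 90) / 5 = 2.7
Compute 2^(2.7) = 6.498019
T_allowed = 8 / 6.498019 = 1.231144 hours
Dose = (T / T_allowed) * 100
Dose = (7.6 / 1.231144) * 100 = 617.31

617.31 %


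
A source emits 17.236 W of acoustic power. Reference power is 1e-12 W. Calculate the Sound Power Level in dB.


Given values:
  W = 17.236 W
  W_ref = 1e-12 W
Formula: SWL = 10 * log10(W / W_ref)
Compute ratio: W / W_ref = 17236000000000
Compute log10: log10(17236000000000) = 13.236436
Multiply: SWL = 10 * 13.236436 = 132.36

132.36 dB


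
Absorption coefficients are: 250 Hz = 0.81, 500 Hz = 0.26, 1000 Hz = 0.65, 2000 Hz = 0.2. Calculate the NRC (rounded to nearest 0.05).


Given values:
  a_250 = 0.81, a_500 = 0.26
  a_1000 = 0.65, a_2000 = 0.2
Formula: NRC = (a250 + a500 + a1000 + a2000) / 4
Sum = 0.81 + 0.26 + 0.65 + 0.2 = 1.92
NRC = 1.92 / 4 = 0.48
Rounded to nearest 0.05: 0.5

0.5


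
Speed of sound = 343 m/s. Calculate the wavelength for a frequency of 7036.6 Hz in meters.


Given values:
  c = 343 m/s, f = 7036.6 Hz
Formula: lambda = c / f
lambda = 343 / 7036.6
lambda = 0.0487

0.0487 m


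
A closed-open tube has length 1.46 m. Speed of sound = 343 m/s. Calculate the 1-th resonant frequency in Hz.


Given values:
  Tube type: closed-open, L = 1.46 m, c = 343 m/s, n = 1
Formula: f_n = (2n - 1) * c / (4 * L)
Compute 2n - 1 = 2*1 - 1 = 1
Compute 4 * L = 4 * 1.46 = 5.84
f = 1 * 343 / 5.84
f = 58.73

58.73 Hz


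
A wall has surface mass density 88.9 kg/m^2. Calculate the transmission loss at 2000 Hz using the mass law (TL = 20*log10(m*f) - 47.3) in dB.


Given values:
  m = 88.9 kg/m^2, f = 2000 Hz
Formula: TL = 20 * log10(m * f) - 47.3
Compute m * f = 88.9 * 2000 = 177800.0
Compute log10(177800.0) = 5.249932
Compute 20 * 5.249932 = 104.9986
TL = 104.9986 - 47.3 = 57.7

57.7 dB


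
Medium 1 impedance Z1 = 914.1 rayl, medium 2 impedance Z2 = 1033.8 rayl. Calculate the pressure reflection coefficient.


Given values:
  Z1 = 914.1 rayl, Z2 = 1033.8 rayl
Formula: R = (Z2 - Z1) / (Z2 + Z1)
Numerator: Z2 - Z1 = 1033.8 - 914.1 = 119.7
Denominator: Z2 + Z1 = 1033.8 + 914.1 = 1947.9
R = 119.7 / 1947.9 = 0.0615

0.0615


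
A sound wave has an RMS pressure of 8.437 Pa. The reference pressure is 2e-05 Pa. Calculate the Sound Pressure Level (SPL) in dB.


Given values:
  p = 8.437 Pa
  p_ref = 2e-05 Pa
Formula: SPL = 20 * log10(p / p_ref)
Compute ratio: p / p_ref = 8.437 / 2e-05 = 421850
Compute log10: log10(421850) = 5.625158
Multiply: SPL = 20 * 5.625158 = 112.5

112.5 dB


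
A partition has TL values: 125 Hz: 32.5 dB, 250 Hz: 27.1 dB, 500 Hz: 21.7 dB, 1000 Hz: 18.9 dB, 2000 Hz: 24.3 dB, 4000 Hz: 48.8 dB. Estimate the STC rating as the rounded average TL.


Given TL values at each frequency:
  125 Hz: 32.5 dB
  250 Hz: 27.1 dB
  500 Hz: 21.7 dB
  1000 Hz: 18.9 dB
  2000 Hz: 24.3 dB
  4000 Hz: 48.8 dB
Formula: STC ~ round(average of TL values)
Sum = 32.5 + 27.1 + 21.7 + 18.9 + 24.3 + 48.8 = 173.3
Average = 173.3 / 6 = 28.88
Rounded: 29

29


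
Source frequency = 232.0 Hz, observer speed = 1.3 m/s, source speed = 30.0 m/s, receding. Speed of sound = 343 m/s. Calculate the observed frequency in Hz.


Given values:
  f_s = 232.0 Hz, v_o = 1.3 m/s, v_s = 30.0 m/s
  Direction: receding
Formula: f_o = f_s * (c - v_o) / (c + v_s)
Numerator: c - v_o = 343 - 1.3 = 341.7
Denominator: c + v_s = 343 + 30.0 = 373.0
f_o = 232.0 * 341.7 / 373.0 = 212.53

212.53 Hz


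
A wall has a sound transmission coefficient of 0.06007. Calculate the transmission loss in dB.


Given values:
  tau = 0.06007
Formula: TL = 10 * log10(1 / tau)
Compute 1 / tau = 1 / 0.06007 = 16.6472
Compute log10(16.6472) = 1.221341
TL = 10 * 1.221341 = 12.21

12.21 dB


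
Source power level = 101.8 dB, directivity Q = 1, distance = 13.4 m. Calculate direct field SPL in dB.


Given values:
  Lw = 101.8 dB, Q = 1, r = 13.4 m
Formula: SPL = Lw + 10 * log10(Q / (4 * pi * r^2))
Compute 4 * pi * r^2 = 4 * pi * 13.4^2 = 2256.4175
Compute Q / denom = 1 / 2256.4175 = 0.00044318
Compute 10 * log10(0.00044318) = -33.5342
SPL = 101.8 + (-33.5342) = 68.27

68.27 dB


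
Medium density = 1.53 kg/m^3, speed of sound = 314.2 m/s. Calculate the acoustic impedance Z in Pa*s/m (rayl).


Given values:
  rho = 1.53 kg/m^3
  c = 314.2 m/s
Formula: Z = rho * c
Z = 1.53 * 314.2
Z = 480.73

480.73 rayl


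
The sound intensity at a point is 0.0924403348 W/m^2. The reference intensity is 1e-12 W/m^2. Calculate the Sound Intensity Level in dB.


Given values:
  I = 0.0924403348 W/m^2
  I_ref = 1e-12 W/m^2
Formula: SIL = 10 * log10(I / I_ref)
Compute ratio: I / I_ref = 92440334800
Compute log10: log10(92440334800) = 10.965862
Multiply: SIL = 10 * 10.965862 = 109.66

109.66 dB


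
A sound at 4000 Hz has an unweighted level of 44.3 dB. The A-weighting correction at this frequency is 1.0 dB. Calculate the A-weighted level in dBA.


Given values:
  SPL = 44.3 dB
  A-weighting at 4000 Hz = 1.0 dB
Formula: L_A = SPL + A_weight
L_A = 44.3 + (1.0)
L_A = 45.3

45.3 dBA


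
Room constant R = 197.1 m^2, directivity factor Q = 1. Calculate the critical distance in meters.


Given values:
  R = 197.1 m^2, Q = 1
Formula: d_c = 0.141 * sqrt(Q * R)
Compute Q * R = 1 * 197.1 = 197.1
Compute sqrt(197.1) = 14.0392
d_c = 0.141 * 14.0392 = 1.98

1.98 m


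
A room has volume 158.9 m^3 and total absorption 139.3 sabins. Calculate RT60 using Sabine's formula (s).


Given values:
  V = 158.9 m^3
  A = 139.3 sabins
Formula: RT60 = 0.161 * V / A
Numerator: 0.161 * 158.9 = 25.5829
RT60 = 25.5829 / 139.3 = 0.184

0.184 s


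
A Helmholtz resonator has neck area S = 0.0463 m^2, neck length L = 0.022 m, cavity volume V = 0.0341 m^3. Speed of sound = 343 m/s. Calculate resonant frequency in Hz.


Given values:
  S = 0.0463 m^2, L = 0.022 m, V = 0.0341 m^3, c = 343 m/s
Formula: f = (c / (2*pi)) * sqrt(S / (V * L))
Compute V * L = 0.0341 * 0.022 = 0.0007502
Compute S / (V * L) = 0.0463 / 0.0007502 = 61.7169
Compute sqrt(61.7169) = 7.85601
Compute c / (2*pi) = 343 / 6.283185 = 54.590148
f = 54.590148 * 7.85601 = 428.86

428.86 Hz


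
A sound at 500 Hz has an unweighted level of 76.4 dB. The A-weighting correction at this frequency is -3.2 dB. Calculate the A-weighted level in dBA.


Given values:
  SPL = 76.4 dB
  A-weighting at 500 Hz = -3.2 dB
Formula: L_A = SPL + A_weight
L_A = 76.4 + (-3.2)
L_A = 73.2

73.2 dBA


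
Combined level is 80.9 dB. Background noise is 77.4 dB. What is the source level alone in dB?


Given values:
  L_total = 80.9 dB, L_bg = 77.4 dB
Formula: L_source = 10 * log10(10^(L_total/10) - 10^(L_bg/10))
Convert to linear:
  10^(80.9/10) = 123026877.0812
  10^(77.4/10) = 54954087.3858
Difference: 123026877.0812 - 54954087.3858 = 68072789.6954
L_source = 10 * log10(68072789.6954) = 78.33

78.33 dB


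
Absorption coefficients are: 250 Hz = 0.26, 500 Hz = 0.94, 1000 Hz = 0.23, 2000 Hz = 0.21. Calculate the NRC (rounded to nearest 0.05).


Given values:
  a_250 = 0.26, a_500 = 0.94
  a_1000 = 0.23, a_2000 = 0.21
Formula: NRC = (a250 + a500 + a1000 + a2000) / 4
Sum = 0.26 + 0.94 + 0.23 + 0.21 = 1.64
NRC = 1.64 / 4 = 0.41
Rounded to nearest 0.05: 0.4

0.4


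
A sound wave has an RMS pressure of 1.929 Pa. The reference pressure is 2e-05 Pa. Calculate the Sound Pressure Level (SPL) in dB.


Given values:
  p = 1.929 Pa
  p_ref = 2e-05 Pa
Formula: SPL = 20 * log10(p / p_ref)
Compute ratio: p / p_ref = 1.929 / 2e-05 = 96450
Compute log10: log10(96450) = 4.984302
Multiply: SPL = 20 * 4.984302 = 99.69

99.69 dB


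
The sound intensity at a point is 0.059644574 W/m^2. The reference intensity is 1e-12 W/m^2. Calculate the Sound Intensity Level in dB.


Given values:
  I = 0.059644574 W/m^2
  I_ref = 1e-12 W/m^2
Formula: SIL = 10 * log10(I / I_ref)
Compute ratio: I / I_ref = 59644574000
Compute log10: log10(59644574000) = 10.775571
Multiply: SIL = 10 * 10.775571 = 107.76

107.76 dB


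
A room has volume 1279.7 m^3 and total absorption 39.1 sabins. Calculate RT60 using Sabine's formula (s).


Given values:
  V = 1279.7 m^3
  A = 39.1 sabins
Formula: RT60 = 0.161 * V / A
Numerator: 0.161 * 1279.7 = 206.0317
RT60 = 206.0317 / 39.1 = 5.269

5.269 s


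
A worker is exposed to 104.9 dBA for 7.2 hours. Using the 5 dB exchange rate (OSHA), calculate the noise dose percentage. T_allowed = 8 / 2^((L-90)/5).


Given values:
  L = 104.9 dBA, T = 7.2 hours
Formula: T_allowed = 8 / 2^((L - 90) / 5)
Compute exponent: (104.9 - 90) / 5 = 2.98
Compute 2^(2.98) = 7.889862
T_allowed = 8 / 7.889862 = 1.013959 hours
Dose = (T / T_allowed) * 100
Dose = (7.2 / 1.013959) * 100 = 710.09

710.09 %


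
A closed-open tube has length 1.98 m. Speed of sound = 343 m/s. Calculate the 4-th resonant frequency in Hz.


Given values:
  Tube type: closed-open, L = 1.98 m, c = 343 m/s, n = 4
Formula: f_n = (2n - 1) * c / (4 * L)
Compute 2n - 1 = 2*4 - 1 = 7
Compute 4 * L = 4 * 1.98 = 7.92
f = 7 * 343 / 7.92
f = 303.16

303.16 Hz


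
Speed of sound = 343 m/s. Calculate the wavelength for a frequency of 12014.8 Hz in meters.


Given values:
  c = 343 m/s, f = 12014.8 Hz
Formula: lambda = c / f
lambda = 343 / 12014.8
lambda = 0.0285

0.0285 m


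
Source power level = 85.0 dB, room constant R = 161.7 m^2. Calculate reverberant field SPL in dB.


Given values:
  Lw = 85.0 dB, R = 161.7 m^2
Formula: SPL = Lw + 10 * log10(4 / R)
Compute 4 / R = 4 / 161.7 = 0.024737
Compute 10 * log10(0.024737) = -16.0665
SPL = 85.0 + (-16.0665) = 68.93

68.93 dB


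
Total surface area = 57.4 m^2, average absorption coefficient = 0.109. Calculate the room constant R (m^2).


Given values:
  S = 57.4 m^2, alpha = 0.109
Formula: R = S * alpha / (1 - alpha)
Numerator: 57.4 * 0.109 = 6.2566
Denominator: 1 - 0.109 = 0.891
R = 6.2566 / 0.891 = 7.02

7.02 m^2


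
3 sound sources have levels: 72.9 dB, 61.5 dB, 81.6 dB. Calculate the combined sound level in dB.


Formula: L_total = 10 * log10( sum(10^(Li/10)) )
  Source 1: 10^(72.9/10) = 19498445.9976
  Source 2: 10^(61.5/10) = 1412537.5446
  Source 3: 10^(81.6/10) = 144543977.0746
Sum of linear values = 165454960.6168
L_total = 10 * log10(165454960.6168) = 82.19

82.19 dB


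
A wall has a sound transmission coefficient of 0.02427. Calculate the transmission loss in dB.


Given values:
  tau = 0.02427
Formula: TL = 10 * log10(1 / tau)
Compute 1 / tau = 1 / 0.02427 = 41.2031
Compute log10(41.2031) = 1.61493
TL = 10 * 1.61493 = 16.15

16.15 dB


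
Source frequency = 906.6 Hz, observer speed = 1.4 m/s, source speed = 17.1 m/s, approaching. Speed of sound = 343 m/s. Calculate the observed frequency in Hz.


Given values:
  f_s = 906.6 Hz, v_o = 1.4 m/s, v_s = 17.1 m/s
  Direction: approaching
Formula: f_o = f_s * (c + v_o) / (c - v_s)
Numerator: c + v_o = 343 + 1.4 = 344.4
Denominator: c - v_s = 343 - 17.1 = 325.9
f_o = 906.6 * 344.4 / 325.9 = 958.06

958.06 Hz
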